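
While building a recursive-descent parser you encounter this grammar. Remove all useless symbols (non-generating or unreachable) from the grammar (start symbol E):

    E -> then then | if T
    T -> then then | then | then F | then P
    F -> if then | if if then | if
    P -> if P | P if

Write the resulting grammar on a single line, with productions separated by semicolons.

E -> then then | if T; T -> then then | then | then F; F -> if then | if if then | if

Generating nonterminals: {E, F, T}.
Reachable from E after that: {E, F, T}.
Removed useless symbols: {P} and every production mentioning them.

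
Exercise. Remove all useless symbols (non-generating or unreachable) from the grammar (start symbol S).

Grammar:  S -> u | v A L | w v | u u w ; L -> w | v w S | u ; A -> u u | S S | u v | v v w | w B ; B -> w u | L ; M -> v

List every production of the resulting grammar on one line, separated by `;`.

Generating nonterminals: {A, B, L, M, S}.
Reachable from S after that: {A, B, L, S}.
Removed useless symbols: {M} and every production mentioning them.

S -> u | v A L | w v | u u w; L -> w | v w S | u; A -> u u | S S | u v | v v w | w B; B -> w u | L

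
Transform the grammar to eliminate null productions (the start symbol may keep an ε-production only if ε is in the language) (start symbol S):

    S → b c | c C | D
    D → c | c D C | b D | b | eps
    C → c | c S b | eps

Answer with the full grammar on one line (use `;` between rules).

Nullable nonterminals: {C, D, S}.
ε ∈ L(G) since S is nullable, so keep S → ε.
Expand every rule over subsets of its nullable positions: S → c C gives c C | c. D → c D C gives c D C | c D | c C. D → b D gives b D | b. C → c S b gives c S b | c b.

S → b c | c C | c | D | eps; D → c | c D C | c D | c C | b D | b; C → c | c S b | c b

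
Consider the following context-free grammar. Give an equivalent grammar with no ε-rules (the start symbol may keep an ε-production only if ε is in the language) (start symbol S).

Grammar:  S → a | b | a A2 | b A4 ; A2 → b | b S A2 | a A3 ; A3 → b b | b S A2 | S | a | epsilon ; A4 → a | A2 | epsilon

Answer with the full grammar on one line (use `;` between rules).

Nullable set = {A3, A4}.
ε ∉ L(G), so no ε-production is kept.
Add the nullable-subset variants: A2 → a A3 gives a A3 | a.

S → a | b | a A2 | b A4; A2 → b | b S A2 | a A3 | a; A3 → b b | b S A2 | S | a; A4 → a | A2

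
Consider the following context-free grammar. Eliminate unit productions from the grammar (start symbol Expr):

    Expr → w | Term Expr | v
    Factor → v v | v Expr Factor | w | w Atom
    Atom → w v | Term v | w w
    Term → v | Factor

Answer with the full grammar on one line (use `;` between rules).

Expr → w | Term Expr | v; Factor → v v | v Expr Factor | w | w Atom; Atom → w v | Term v | w w; Term → v | v v | v Expr Factor | w | w Atom

Unit pairs: Term ⇒* {Factor}.
For every A with A ⇒* B via unit rules, add B's non-unit alternatives to A; then delete every rule of the form X → Y.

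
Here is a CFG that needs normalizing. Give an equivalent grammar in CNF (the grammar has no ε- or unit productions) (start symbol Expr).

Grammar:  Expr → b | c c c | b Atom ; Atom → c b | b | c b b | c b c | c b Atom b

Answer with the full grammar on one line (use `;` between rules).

Introduce a nonterminal for each terminal appearing in a rule of length ≥ 2: X1 → c, X2 → b.
Binarize each right-hand side of length ≥ 3 by chaining fresh nonterminals (Y1, Y2, …): affected rules were Expr → X1 X1 X1; Atom → X1 X2 X2; Atom → X1 X2 X1; Atom → X1 X2 Atom X2.

Expr → b | X1 Y1 | X2 Atom; Atom → X1 X2 | b | X1 Y2 | X1 Y3 | X1 Y4; X1 → c; X2 → b; Y1 → X1 X1; Y2 → X2 X2; Y3 → X2 X1; Y4 → X2 Y5; Y5 → Atom X2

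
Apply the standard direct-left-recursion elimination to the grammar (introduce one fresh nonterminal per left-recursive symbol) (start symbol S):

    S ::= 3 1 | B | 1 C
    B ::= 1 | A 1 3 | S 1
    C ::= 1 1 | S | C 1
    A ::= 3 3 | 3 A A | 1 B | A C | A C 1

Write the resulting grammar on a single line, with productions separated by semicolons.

S ::= 3 1 | B | 1 C; B ::= 1 | A 1 3 | S 1; C ::= 1 1 C' | S C'; A ::= 3 3 A' | 3 A A A' | 1 B A'; C' ::= 1 C' | ε; A' ::= C A' | C 1 A' | ε

C, A are directly left-recursive.
For C: α = {1}, β = {1 1, S}. Rewrite as C → β C' and C' → α C' | ε.
For A: α = {C, C 1}, β = {3 3, 3 A A, 1 B}. Rewrite as A → β A' and A' → α A' | ε.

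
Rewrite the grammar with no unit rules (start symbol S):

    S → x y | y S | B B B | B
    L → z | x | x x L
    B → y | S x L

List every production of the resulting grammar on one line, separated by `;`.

S → y | S x L | x y | y S | B B B; L → z | x | x x L; B → y | S x L

Unit pairs: S ⇒* {B}.
For every A with A ⇒* B via unit rules, add B's non-unit alternatives to A; then delete every rule of the form X → Y.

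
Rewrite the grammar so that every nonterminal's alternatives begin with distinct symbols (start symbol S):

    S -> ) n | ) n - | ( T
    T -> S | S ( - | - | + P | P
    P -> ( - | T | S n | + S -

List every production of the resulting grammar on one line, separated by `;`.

S has alternatives sharing prefix ') n': factor to S → ) n S' with S' → ε | -.
T has alternatives sharing prefix 'S': factor to T → S T' with T' → ε | ( -.

S -> ( T | ) n S'; T -> - | + P | P | S T'; P -> ( - | T | S n | + S -; S' -> ε | -; T' -> ε | ( -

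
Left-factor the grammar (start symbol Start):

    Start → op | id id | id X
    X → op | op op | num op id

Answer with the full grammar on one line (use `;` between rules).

Start has alternatives sharing prefix 'id': factor to Start → id Start1 with Start1 → id | X.
X has alternatives sharing prefix 'op': factor to X → op X1 with X1 → ε | op.

Start → op | id Start1; X → num op id | op X1; Start1 → id | X; X1 → ε | op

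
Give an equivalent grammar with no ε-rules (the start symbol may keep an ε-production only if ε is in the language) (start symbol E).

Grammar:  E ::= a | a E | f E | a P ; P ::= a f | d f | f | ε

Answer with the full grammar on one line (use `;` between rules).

Nullable set = {P}.
ε ∉ L(G), so no ε-production is kept.

E ::= a | a E | f E | a P; P ::= a f | d f | f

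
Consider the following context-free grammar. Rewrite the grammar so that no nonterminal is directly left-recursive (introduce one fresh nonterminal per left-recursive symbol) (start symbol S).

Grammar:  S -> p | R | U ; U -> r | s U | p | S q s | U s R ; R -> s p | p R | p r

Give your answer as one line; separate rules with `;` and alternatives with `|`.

Directly left-recursive nonterminal: U.
For U: α = {s R}, β = {r, s U, p, S q s}. Rewrite as U → β U' and U' → α U' | ε.

S -> p | R | U; U -> r U' | s U U' | p U' | S q s U'; R -> s p | p R | p r; U' -> s R U' | ε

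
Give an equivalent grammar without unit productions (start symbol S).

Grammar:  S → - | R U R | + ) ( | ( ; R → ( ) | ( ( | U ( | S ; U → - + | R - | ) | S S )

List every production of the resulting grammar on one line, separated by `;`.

Unit pairs: R ⇒* {S}.
Replace each nonterminal's rules with the union of the non-unit rules of every nonterminal it unit-derives.

S → - | R U R | + ) ( | (; R → - | R U R | + ) ( | ( | ( ) | ( ( | U (; U → - + | R - | ) | S S )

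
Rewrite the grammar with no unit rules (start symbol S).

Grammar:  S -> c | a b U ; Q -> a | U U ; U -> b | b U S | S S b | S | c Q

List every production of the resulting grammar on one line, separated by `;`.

Unit pairs: U ⇒* {S}.
For each unit pair (A, B), copy every non-unit production of B to A, then drop all unit productions.

S -> c | a b U; Q -> a | U U; U -> b | b U S | S S b | c Q | c | a b U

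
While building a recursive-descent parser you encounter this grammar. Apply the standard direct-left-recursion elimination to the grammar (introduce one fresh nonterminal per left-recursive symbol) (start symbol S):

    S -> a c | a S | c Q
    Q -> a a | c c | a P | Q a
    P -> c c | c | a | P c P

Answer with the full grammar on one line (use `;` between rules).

Q, P are directly left-recursive.
For Q: α = {a}, β = {a a, c c, a P}. Rewrite as Q → β Q' and Q' → α Q' | ε.
For P: α = {c P}, β = {c c, c, a}. Rewrite as P → β P' and P' → α P' | ε.

S -> a c | a S | c Q; Q -> a a Q' | c c Q' | a P Q'; P -> c c P' | c P' | a P'; Q' -> a Q' | ε; P' -> c P P' | ε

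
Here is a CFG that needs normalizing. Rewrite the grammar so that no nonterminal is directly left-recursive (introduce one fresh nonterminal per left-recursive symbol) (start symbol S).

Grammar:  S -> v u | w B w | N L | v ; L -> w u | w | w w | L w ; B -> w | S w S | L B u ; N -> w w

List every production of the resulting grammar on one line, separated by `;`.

L is directly left-recursive.
For L: α = {w}, β = {w u, w, w w}. Rewrite as L → β L' and L' → α L' | ε.

S -> v u | w B w | N L | v; L -> w u L' | w L' | w w L'; B -> w | S w S | L B u; N -> w w; L' -> w L' | ε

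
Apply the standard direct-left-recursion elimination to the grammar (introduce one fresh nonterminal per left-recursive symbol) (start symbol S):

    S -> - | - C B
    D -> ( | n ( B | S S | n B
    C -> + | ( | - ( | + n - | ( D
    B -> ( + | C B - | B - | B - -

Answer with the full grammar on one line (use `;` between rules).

S -> - | - C B; D -> ( | n ( B | S S | n B; C -> + | ( | - ( | + n - | ( D; B -> ( + B' | C B - B'; B' -> - B' | - - B' | ε

B is directly left-recursive.
For B: α = {-, - -}, β = {( +, C B -}. Rewrite as B → β B' and B' → α B' | ε.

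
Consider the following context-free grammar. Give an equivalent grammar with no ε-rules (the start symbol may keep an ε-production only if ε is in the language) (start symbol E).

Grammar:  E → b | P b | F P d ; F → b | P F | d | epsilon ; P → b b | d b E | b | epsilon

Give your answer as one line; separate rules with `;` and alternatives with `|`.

E → b | P b | F P d | F d | P d | d; F → b | P F | P | d; P → b b | d b E | b

The nullable symbols are {F, P}.
ε ∉ L(G), so no ε-production is kept.
Add the nullable-subset variants: E → F P d gives F P d | F d | P d | d. F → P F gives P F | P.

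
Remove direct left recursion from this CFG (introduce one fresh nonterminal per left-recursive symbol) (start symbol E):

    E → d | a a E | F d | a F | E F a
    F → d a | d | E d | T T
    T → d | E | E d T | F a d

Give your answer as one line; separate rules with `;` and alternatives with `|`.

E → d E' | a a E E' | F d E' | a F E'; F → d a | d | E d | T T; T → d | E | E d T | F a d; E' → F a E' | ε

Left recursion appears on E.
For E: α = {F a}, β = {d, a a E, F d, a F}. Rewrite as E → β E' and E' → α E' | ε.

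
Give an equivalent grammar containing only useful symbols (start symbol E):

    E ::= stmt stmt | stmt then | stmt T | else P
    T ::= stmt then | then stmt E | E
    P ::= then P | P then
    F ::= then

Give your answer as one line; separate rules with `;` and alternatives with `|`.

Generating nonterminals: {E, F, T}.
Reachable from E after that: {E, T}.
Removed useless symbols: {F, P} and every production mentioning them.

E ::= stmt stmt | stmt then | stmt T; T ::= stmt then | then stmt E | E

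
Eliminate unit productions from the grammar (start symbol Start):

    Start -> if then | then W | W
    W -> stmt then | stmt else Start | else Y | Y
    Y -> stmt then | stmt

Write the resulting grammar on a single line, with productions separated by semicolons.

Start -> if then | then W | stmt then | stmt | stmt else Start | else Y; W -> stmt then | stmt | stmt else Start | else Y; Y -> stmt then | stmt

Unit pairs: Start ⇒* {W, Y}; W ⇒* {Y}.
For each unit pair (A, B), copy every non-unit production of B to A, then drop all unit productions.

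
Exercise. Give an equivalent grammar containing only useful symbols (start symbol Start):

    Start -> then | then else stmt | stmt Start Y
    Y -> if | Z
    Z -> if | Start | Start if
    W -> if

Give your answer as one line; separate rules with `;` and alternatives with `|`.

Generating nonterminals: {Start, W, Y, Z}.
Reachable from Start after that: {Start, Y, Z}.
Removed useless symbols: {W} and every production mentioning them.

Start -> then | then else stmt | stmt Start Y; Y -> if | Z; Z -> if | Start | Start if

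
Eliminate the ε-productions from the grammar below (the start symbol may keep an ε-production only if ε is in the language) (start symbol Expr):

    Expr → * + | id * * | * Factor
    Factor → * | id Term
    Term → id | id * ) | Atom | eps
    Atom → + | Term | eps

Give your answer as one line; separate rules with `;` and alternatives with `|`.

The nullable symbols are {Atom, Term}.
ε ∉ L(G), so no ε-production is kept.
Expand every rule over subsets of its nullable positions: Factor → id Term gives id Term | id.

Expr → * + | id * * | * Factor; Factor → * | id Term | id; Term → id | id * ) | Atom; Atom → + | Term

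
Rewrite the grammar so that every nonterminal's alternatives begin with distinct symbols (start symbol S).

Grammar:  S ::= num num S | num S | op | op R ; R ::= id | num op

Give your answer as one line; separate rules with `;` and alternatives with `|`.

S has alternatives sharing prefix 'num': factor to S → num S' with S' → num S | S.
S has alternatives sharing prefix 'op': factor to S → op S'' with S'' → ε | R.

S ::= num S' | op S''; R ::= id | num op; S' ::= num S | S; S'' ::= ε | R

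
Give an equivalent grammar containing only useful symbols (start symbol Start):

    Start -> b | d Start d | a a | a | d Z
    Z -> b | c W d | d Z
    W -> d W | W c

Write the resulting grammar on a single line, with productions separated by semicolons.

Start -> b | d Start d | a a | a | d Z; Z -> b | d Z

Generating nonterminals: {Start, Z}.
Reachable from Start after that: {Start, Z}.
Removed useless symbols: {W} and every production mentioning them.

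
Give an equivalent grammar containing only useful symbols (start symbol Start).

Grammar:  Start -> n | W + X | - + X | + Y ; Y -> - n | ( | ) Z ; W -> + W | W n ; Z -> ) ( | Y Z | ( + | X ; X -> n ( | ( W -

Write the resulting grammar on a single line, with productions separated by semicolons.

Generating nonterminals: {Start, X, Y, Z}.
Reachable from Start after that: {Start, X, Y, Z}.
Removed useless symbols: {W} and every production mentioning them.

Start -> n | - + X | + Y; Y -> - n | ( | ) Z; Z -> ) ( | Y Z | ( + | X; X -> n (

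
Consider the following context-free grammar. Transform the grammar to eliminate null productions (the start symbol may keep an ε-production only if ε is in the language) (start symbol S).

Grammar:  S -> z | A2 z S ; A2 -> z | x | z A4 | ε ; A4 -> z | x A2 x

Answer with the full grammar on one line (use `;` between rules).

S -> z | A2 z S | z S; A2 -> z | x | z A4; A4 -> z | x A2 x | x x

The nullable symbols are {A2}.
ε ∉ L(G), so no ε-production is kept.
For each production, add variants omitting each subset of nullable occurrences: S → A2 z S gives A2 z S | z S. A4 → x A2 x gives x A2 x | x x.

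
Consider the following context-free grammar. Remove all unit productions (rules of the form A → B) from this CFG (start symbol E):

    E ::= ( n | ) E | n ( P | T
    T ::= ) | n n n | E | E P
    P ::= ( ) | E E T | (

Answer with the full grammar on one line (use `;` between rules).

E ::= ( n | ) E | n ( P | ) | n n n | E P; T ::= ( n | ) E | n ( P | ) | n n n | E P; P ::= ( ) | E E T | (

Unit pairs: E ⇒* {T}; T ⇒* {E}.
For every A with A ⇒* B via unit rules, add B's non-unit alternatives to A; then delete every rule of the form X → Y.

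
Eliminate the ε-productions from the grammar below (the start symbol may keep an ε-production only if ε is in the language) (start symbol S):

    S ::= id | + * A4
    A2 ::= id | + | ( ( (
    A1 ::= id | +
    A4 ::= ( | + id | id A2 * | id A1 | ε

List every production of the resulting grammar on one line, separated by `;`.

S ::= id | + * A4 | + *; A2 ::= id | + | ( ( (; A1 ::= id | +; A4 ::= ( | + id | id A2 * | id A1

Nullable set = {A4}.
ε ∉ L(G), so no ε-production is kept.
Expand every rule over subsets of its nullable positions: S → + * A4 gives + * A4 | + *.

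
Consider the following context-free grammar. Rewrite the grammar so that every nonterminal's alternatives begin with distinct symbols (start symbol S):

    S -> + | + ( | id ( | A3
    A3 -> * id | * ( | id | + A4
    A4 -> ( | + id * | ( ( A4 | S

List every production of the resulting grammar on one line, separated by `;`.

S has alternatives sharing prefix '+': factor to S → + S' with S' → ε | (.
A3 has alternatives sharing prefix '*': factor to A3 → * A3' with A3' → id | (.
A4 has alternatives sharing prefix '(': factor to A4 → ( A4' with A4' → ε | ( A4.

S -> id ( | A3 | + S'; A3 -> id | + A4 | * A3'; A4 -> + id * | S | ( A4'; S' -> ε | (; A3' -> id | (; A4' -> ε | ( A4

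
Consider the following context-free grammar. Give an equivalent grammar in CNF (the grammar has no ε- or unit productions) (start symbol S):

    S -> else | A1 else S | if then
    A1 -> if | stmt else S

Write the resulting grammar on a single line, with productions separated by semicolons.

Introduce a nonterminal for each terminal appearing in a rule of length ≥ 2: X1 → else, X2 → if, X3 → then, X4 → stmt.
Binarize each right-hand side of length ≥ 3 by chaining fresh nonterminals (Y1, Y2, …): affected rules were S → A1 X1 S; A1 → X4 X1 S.

S -> else | A1 Y1 | X2 X3; A1 -> if | X4 Y2; X1 -> else; X2 -> if; X3 -> then; X4 -> stmt; Y1 -> X1 S; Y2 -> X1 S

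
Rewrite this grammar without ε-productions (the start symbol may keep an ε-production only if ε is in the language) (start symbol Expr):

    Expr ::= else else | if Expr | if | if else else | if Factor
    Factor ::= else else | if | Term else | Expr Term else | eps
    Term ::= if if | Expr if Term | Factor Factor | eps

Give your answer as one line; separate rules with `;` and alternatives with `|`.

Expr ::= else else | if Expr | if | if else else | if Factor; Factor ::= else else | if | Term else | else | Expr Term else | Expr else; Term ::= if if | Expr if Term | Expr if | Factor Factor | Factor

Nullable nonterminals: {Factor, Term}.
ε ∉ L(G), so no ε-production is kept.
Expand every rule over subsets of its nullable positions: Factor → Term else gives Term else | else. Factor → Expr Term else gives Expr Term else | Expr else. Term → Expr if Term gives Expr if Term | Expr if. Term → Factor Factor gives Factor Factor | Factor.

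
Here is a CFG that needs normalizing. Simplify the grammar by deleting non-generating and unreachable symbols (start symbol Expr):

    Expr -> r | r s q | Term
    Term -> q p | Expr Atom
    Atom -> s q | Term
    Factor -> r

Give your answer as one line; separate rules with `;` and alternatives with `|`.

Expr -> r | r s q | Term; Term -> q p | Expr Atom; Atom -> s q | Term

Generating nonterminals: {Atom, Expr, Factor, Term}.
Reachable from Expr after that: {Atom, Expr, Term}.
Removed useless symbols: {Factor} and every production mentioning them.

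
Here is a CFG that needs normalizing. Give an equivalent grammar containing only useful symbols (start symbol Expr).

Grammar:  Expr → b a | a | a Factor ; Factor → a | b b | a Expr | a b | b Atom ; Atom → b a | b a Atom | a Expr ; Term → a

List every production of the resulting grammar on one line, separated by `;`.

Generating nonterminals: {Atom, Expr, Factor, Term}.
Reachable from Expr after that: {Atom, Expr, Factor}.
Removed useless symbols: {Term} and every production mentioning them.

Expr → b a | a | a Factor; Factor → a | b b | a Expr | a b | b Atom; Atom → b a | b a Atom | a Expr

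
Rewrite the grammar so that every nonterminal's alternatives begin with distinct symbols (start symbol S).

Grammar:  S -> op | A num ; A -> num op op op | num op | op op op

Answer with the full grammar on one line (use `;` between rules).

S -> op | A num; A -> op op op | num op A'; A' -> op op | eps

A has alternatives sharing prefix 'num op': factor to A → num op A' with A' → op op | ε.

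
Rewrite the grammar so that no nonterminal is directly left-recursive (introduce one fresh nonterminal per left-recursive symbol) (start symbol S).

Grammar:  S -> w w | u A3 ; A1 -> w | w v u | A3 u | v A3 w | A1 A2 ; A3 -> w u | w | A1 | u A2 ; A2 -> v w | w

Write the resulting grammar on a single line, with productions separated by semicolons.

S -> w w | u A3; A1 -> w A1' | w v u A1' | A3 u A1' | v A3 w A1'; A3 -> w u | w | A1 | u A2; A2 -> v w | w; A1' -> A2 A1' | ε

A1 is directly left-recursive.
For A1: α = {A2}, β = {w, w v u, A3 u, v A3 w}. Rewrite as A1 → β A1' and A1' → α A1' | ε.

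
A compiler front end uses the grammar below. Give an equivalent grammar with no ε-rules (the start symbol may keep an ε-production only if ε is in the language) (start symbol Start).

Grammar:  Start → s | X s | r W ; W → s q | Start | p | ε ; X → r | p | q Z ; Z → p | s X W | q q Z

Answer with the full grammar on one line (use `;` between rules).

Start → s | X s | r W | r; W → s q | Start | p; X → r | p | q Z; Z → p | s X W | s X | q q Z

The nullable symbols are {W}.
ε ∉ L(G), so no ε-production is kept.
For each production, add variants omitting each subset of nullable occurrences: Start → r W gives r W | r. Z → s X W gives s X W | s X.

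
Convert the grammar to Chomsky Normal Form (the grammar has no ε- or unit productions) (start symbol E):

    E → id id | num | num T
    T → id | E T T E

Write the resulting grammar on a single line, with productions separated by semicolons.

E → X1 X1 | num | X2 T; T → id | E Y1; X1 → id; X2 → num; Y1 → T Y2; Y2 → T E

Introduce a nonterminal for each terminal appearing in a rule of length ≥ 2: X1 → id, X2 → num.
Binarize each right-hand side of length ≥ 3 by chaining fresh nonterminals (Y1, Y2, …): affected rules were T → E T T E.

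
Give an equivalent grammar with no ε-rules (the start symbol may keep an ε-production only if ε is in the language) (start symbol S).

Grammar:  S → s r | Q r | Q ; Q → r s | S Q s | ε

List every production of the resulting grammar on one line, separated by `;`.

Nullable nonterminals: {Q, S}.
ε ∈ L(G) since S is nullable, so keep S → ε.
Add the nullable-subset variants: S → Q r gives Q r | r. Q → S Q s gives S Q s | S s | Q s | s.

S → s r | Q r | r | Q | ε; Q → r s | S Q s | S s | Q s | s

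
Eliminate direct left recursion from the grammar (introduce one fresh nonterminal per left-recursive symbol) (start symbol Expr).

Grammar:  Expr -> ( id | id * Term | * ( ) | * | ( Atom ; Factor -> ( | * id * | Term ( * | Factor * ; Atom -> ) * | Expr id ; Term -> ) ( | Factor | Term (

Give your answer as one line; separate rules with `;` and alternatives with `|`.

Left recursion appears on Factor, Term.
For Factor: α = {*}, β = {(, * id *, Term ( *}. Rewrite as Factor → β Factor1 and Factor1 → α Factor1 | ε.
For Term: α = {(}, β = {) (, Factor}. Rewrite as Term → β Term1 and Term1 → α Term1 | ε.

Expr -> ( id | id * Term | * ( ) | * | ( Atom; Factor -> ( Factor1 | * id * Factor1 | Term ( * Factor1; Atom -> ) * | Expr id; Term -> ) ( Term1 | Factor Term1; Factor1 -> * Factor1 | ε; Term1 -> ( Term1 | ε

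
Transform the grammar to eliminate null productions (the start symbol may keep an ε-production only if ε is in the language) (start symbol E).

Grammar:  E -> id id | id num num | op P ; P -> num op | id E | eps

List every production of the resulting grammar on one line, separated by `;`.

E -> id id | id num num | op P | op; P -> num op | id E

Nullable nonterminals: {P}.
ε ∉ L(G), so no ε-production is kept.
Expand every rule over subsets of its nullable positions: E → op P gives op P | op.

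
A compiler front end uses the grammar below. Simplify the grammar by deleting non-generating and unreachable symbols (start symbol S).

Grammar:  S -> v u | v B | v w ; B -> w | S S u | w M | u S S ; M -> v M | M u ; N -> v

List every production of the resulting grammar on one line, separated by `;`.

S -> v u | v B | v w; B -> w | S S u | u S S

Generating nonterminals: {B, N, S}.
Reachable from S after that: {B, S}.
Removed useless symbols: {M, N} and every production mentioning them.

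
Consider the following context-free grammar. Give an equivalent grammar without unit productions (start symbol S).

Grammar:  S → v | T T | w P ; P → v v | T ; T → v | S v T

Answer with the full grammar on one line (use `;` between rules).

S → v | T T | w P; P → v v | v | S v T; T → v | S v T

Unit pairs: P ⇒* {T}.
For each unit pair (A, B), copy every non-unit production of B to A, then drop all unit productions.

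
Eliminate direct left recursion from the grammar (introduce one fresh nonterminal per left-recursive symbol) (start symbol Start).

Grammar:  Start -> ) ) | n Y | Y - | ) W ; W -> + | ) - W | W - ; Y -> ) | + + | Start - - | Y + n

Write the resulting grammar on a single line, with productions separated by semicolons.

Left recursion appears on W, Y.
For W: α = {-}, β = {+, ) - W}. Rewrite as W → β W1 and W1 → α W1 | ε.
For Y: α = {+ n}, β = {), + +, Start - -}. Rewrite as Y → β Y1 and Y1 → α Y1 | ε.

Start -> ) ) | n Y | Y - | ) W; W -> + W1 | ) - W W1; Y -> ) Y1 | + + Y1 | Start - - Y1; W1 -> - W1 | ε; Y1 -> + n Y1 | ε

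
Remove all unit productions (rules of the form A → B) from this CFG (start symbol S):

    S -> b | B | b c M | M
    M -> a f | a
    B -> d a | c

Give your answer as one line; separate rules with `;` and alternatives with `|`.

Unit pairs: S ⇒* {B, M}.
For each unit pair (A, B), copy every non-unit production of B to A, then drop all unit productions.

S -> d a | c | b | b c M | a f | a; M -> a f | a; B -> d a | c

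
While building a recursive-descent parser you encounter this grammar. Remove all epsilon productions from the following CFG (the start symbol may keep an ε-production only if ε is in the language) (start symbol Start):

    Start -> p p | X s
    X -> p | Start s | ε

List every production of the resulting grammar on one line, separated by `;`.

Start -> p p | X s | s; X -> p | Start s

The nullable symbols are {X}.
ε ∉ L(G), so no ε-production is kept.
Expand every rule over subsets of its nullable positions: Start → X s gives X s | s.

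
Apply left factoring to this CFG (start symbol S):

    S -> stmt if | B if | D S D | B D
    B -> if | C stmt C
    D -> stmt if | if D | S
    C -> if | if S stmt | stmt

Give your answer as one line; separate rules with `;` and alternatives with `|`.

S has alternatives sharing prefix 'B': factor to S → B S' with S' → if | D.
C has alternatives sharing prefix 'if': factor to C → if C' with C' → ε | S stmt.

S -> stmt if | D S D | B S'; B -> if | C stmt C; D -> stmt if | if D | S; C -> stmt | if C'; S' -> if | D; C' -> eps | S stmt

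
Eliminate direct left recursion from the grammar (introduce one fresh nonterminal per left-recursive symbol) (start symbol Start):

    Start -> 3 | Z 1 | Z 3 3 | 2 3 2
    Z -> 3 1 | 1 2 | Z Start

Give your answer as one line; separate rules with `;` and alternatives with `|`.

Directly left-recursive nonterminal: Z.
For Z: α = {Start}, β = {3 1, 1 2}. Rewrite as Z → β Z1 and Z1 → α Z1 | ε.

Start -> 3 | Z 1 | Z 3 3 | 2 3 2; Z -> 3 1 Z1 | 1 2 Z1; Z1 -> Start Z1 | ε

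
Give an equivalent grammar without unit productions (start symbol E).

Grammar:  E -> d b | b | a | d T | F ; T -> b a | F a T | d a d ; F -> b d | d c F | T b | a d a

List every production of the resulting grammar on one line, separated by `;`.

E -> d b | b | a | d T | b d | d c F | T b | a d a; T -> b a | F a T | d a d; F -> b d | d c F | T b | a d a

Unit pairs: E ⇒* {F}.
For each unit pair (A, B), copy every non-unit production of B to A, then drop all unit productions.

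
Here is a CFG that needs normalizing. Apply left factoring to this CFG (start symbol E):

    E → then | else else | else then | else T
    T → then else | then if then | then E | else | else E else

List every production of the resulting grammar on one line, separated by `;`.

E → then | else E'; T → then T' | else T''; E' → else | then | T; T' → else | if then | E; T'' → epsilon | E else

E has alternatives sharing prefix 'else': factor to E → else E' with E' → else | then | T.
T has alternatives sharing prefix 'then': factor to T → then T' with T' → else | if then | E.
T has alternatives sharing prefix 'else': factor to T → else T'' with T'' → ε | E else.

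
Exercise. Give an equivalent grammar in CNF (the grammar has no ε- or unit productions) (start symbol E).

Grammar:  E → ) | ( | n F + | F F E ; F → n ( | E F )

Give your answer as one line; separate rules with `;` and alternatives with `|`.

E → ) | ( | X1 Y1 | F Y2; F → X1 X3 | E Y3; X1 → n; X2 → +; X3 → (; X4 → ); Y1 → F X2; Y2 → F E; Y3 → F X4

Introduce a nonterminal for each terminal appearing in a rule of length ≥ 2: X1 → n, X2 → +, X3 → (, X4 → ).
Binarize each right-hand side of length ≥ 3 by chaining fresh nonterminals (Y1, Y2, …): affected rules were E → X1 F X2; E → F F E; F → E F X4.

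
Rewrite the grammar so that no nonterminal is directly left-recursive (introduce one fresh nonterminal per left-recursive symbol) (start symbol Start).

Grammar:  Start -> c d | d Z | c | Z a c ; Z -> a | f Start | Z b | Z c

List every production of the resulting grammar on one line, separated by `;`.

Left recursion appears on Z.
For Z: α = {b, c}, β = {a, f Start}. Rewrite as Z → β Z1 and Z1 → α Z1 | ε.

Start -> c d | d Z | c | Z a c; Z -> a Z1 | f Start Z1; Z1 -> b Z1 | c Z1 | ε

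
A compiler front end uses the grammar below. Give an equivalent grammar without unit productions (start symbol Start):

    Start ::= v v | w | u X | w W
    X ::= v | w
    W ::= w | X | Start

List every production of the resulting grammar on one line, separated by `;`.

Unit pairs: W ⇒* {Start, X}.
For every A with A ⇒* B via unit rules, add B's non-unit alternatives to A; then delete every rule of the form X → Y.

Start ::= v v | w | u X | w W; X ::= v | w; W ::= v v | w | u X | w W | v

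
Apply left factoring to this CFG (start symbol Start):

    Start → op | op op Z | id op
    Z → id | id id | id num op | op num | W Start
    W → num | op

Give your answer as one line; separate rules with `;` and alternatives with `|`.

Start → id op | op Start1; Z → op num | W Start | id Z1; W → num | op; Start1 → ε | op Z; Z1 → ε | id | num op

Start has alternatives sharing prefix 'op': factor to Start → op Start1 with Start1 → ε | op Z.
Z has alternatives sharing prefix 'id': factor to Z → id Z1 with Z1 → ε | id | num op.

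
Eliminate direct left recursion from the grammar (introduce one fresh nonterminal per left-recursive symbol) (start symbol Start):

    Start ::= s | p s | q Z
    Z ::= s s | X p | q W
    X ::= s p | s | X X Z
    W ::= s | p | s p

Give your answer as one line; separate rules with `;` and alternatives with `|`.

Start ::= s | p s | q Z; Z ::= s s | X p | q W; X ::= s p X1 | s X1; W ::= s | p | s p; X1 ::= X Z X1 | ε

X is directly left-recursive.
For X: α = {X Z}, β = {s p, s}. Rewrite as X → β X1 and X1 → α X1 | ε.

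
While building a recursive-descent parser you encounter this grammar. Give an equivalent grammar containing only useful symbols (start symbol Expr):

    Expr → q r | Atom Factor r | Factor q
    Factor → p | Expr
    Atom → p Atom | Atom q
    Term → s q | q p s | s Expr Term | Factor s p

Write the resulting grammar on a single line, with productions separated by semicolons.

Generating nonterminals: {Expr, Factor, Term}.
Reachable from Expr after that: {Expr, Factor}.
Removed useless symbols: {Atom, Term} and every production mentioning them.

Expr → q r | Factor q; Factor → p | Expr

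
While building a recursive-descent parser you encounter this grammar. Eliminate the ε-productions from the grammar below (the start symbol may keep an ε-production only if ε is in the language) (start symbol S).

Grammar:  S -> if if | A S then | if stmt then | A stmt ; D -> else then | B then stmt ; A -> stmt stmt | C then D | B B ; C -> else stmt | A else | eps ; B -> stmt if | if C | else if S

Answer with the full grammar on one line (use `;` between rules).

S -> if if | A S then | if stmt then | A stmt; D -> else then | B then stmt; A -> stmt stmt | C then D | then D | B B; C -> else stmt | A else; B -> stmt if | if C | if | else if S

Nullable set = {C}.
ε ∉ L(G), so no ε-production is kept.
For each production, add variants omitting each subset of nullable occurrences: A → C then D gives C then D | then D. B → if C gives if C | if.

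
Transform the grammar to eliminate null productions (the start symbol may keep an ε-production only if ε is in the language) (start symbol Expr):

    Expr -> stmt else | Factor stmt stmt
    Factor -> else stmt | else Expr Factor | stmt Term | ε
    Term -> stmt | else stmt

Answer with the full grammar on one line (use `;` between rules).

Nullable nonterminals: {Factor}.
ε ∉ L(G), so no ε-production is kept.
Expand every rule over subsets of its nullable positions: Expr → Factor stmt stmt gives Factor stmt stmt | stmt stmt. Factor → else Expr Factor gives else Expr Factor | else Expr.

Expr -> stmt else | Factor stmt stmt | stmt stmt; Factor -> else stmt | else Expr Factor | else Expr | stmt Term; Term -> stmt | else stmt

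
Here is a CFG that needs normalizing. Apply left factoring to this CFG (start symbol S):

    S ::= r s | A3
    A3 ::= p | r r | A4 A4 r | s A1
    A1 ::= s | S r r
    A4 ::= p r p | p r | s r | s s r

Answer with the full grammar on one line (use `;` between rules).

S ::= r s | A3; A3 ::= p | r r | A4 A4 r | s A1; A1 ::= s | S r r; A4 ::= p r A4' | s A4''; A4' ::= p | ε; A4'' ::= r | s r

A4 has alternatives sharing prefix 'p r': factor to A4 → p r A4' with A4' → p | ε.
A4 has alternatives sharing prefix 's': factor to A4 → s A4'' with A4'' → r | s r.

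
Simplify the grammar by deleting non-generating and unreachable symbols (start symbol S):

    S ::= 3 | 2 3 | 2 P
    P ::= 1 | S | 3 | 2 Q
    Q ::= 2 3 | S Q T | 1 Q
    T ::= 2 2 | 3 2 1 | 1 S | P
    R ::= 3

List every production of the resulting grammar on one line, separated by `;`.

Generating nonterminals: {P, Q, R, S, T}.
Reachable from S after that: {P, Q, S, T}.
Removed useless symbols: {R} and every production mentioning them.

S ::= 3 | 2 3 | 2 P; P ::= 1 | S | 3 | 2 Q; Q ::= 2 3 | S Q T | 1 Q; T ::= 2 2 | 3 2 1 | 1 S | P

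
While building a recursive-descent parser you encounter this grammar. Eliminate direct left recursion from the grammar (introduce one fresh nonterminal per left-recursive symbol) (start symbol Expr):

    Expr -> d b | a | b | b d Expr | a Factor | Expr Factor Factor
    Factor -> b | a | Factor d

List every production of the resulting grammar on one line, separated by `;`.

Left recursion appears on Expr, Factor.
For Expr: α = {Factor Factor}, β = {d b, a, b, b d Expr, a Factor}. Rewrite as Expr → β Expr1 and Expr1 → α Expr1 | ε.
For Factor: α = {d}, β = {b, a}. Rewrite as Factor → β Factor1 and Factor1 → α Factor1 | ε.

Expr -> d b Expr1 | a Expr1 | b Expr1 | b d Expr Expr1 | a Factor Expr1; Factor -> b Factor1 | a Factor1; Expr1 -> Factor Factor Expr1 | epsilon; Factor1 -> d Factor1 | epsilon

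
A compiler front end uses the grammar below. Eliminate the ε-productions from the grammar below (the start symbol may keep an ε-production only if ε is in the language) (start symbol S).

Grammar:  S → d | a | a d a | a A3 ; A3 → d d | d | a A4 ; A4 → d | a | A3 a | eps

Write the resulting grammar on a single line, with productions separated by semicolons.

S → d | a | a d a | a A3; A3 → d d | d | a A4 | a; A4 → d | a | A3 a

Nullable nonterminals: {A4}.
ε ∉ L(G), so no ε-production is kept.
For each production, add variants omitting each subset of nullable occurrences: A3 → a A4 gives a A4 | a.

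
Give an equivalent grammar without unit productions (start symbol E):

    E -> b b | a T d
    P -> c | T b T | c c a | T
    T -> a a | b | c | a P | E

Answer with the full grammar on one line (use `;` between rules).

Unit pairs: P ⇒* {E, T}; T ⇒* {E}.
For every A with A ⇒* B via unit rules, add B's non-unit alternatives to A; then delete every rule of the form X → Y.

E -> b b | a T d; P -> b b | a T d | c | T b T | c c a | a a | b | a P; T -> b b | a T d | a a | b | c | a P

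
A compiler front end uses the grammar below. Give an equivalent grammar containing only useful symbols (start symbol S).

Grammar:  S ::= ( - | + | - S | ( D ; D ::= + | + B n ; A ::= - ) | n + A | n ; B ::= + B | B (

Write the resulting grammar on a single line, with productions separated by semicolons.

S ::= ( - | + | - S | ( D; D ::= +

Generating nonterminals: {A, D, S}.
Reachable from S after that: {D, S}.
Removed useless symbols: {A, B} and every production mentioning them.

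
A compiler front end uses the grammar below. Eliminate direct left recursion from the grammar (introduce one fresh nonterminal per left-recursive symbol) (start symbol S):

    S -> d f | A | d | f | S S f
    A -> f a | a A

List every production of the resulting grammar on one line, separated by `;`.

S -> d f S' | A S' | d S' | f S'; A -> f a | a A; S' -> S f S' | ε

Left recursion appears on S.
For S: α = {S f}, β = {d f, A, d, f}. Rewrite as S → β S' and S' → α S' | ε.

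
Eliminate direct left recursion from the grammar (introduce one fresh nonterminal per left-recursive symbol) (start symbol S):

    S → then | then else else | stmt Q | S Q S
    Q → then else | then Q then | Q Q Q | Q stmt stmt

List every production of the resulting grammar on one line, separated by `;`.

Directly left-recursive nonterminals: S, Q.
For S: α = {Q S}, β = {then, then else else, stmt Q}. Rewrite as S → β S' and S' → α S' | ε.
For Q: α = {Q Q, stmt stmt}, β = {then else, then Q then}. Rewrite as Q → β Q' and Q' → α Q' | ε.

S → then S' | then else else S' | stmt Q S'; Q → then else Q' | then Q then Q'; S' → Q S S' | epsilon; Q' → Q Q Q' | stmt stmt Q' | epsilon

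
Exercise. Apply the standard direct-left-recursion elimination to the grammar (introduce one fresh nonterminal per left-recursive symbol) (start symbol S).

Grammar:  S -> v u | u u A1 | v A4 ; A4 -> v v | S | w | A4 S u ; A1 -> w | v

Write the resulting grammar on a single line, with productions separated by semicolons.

Directly left-recursive nonterminal: A4.
For A4: α = {S u}, β = {v v, S, w}. Rewrite as A4 → β A4' and A4' → α A4' | ε.

S -> v u | u u A1 | v A4; A4 -> v v A4' | S A4' | w A4'; A1 -> w | v; A4' -> S u A4' | ε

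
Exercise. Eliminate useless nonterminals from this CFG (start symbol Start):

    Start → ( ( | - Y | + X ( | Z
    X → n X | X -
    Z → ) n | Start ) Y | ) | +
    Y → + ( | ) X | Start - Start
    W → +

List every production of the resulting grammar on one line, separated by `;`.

Generating nonterminals: {Start, W, Y, Z}.
Reachable from Start after that: {Start, Y, Z}.
Removed useless symbols: {W, X} and every production mentioning them.

Start → ( ( | - Y | Z; Z → ) n | Start ) Y | ) | +; Y → + ( | Start - Start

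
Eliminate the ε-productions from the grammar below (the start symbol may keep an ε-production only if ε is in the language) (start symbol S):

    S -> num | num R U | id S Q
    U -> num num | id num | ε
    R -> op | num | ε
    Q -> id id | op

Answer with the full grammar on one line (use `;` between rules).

The nullable symbols are {R, U}.
ε ∉ L(G), so no ε-production is kept.
Add the nullable-subset variants: S → num R U gives num R U | num R | num U.

S -> num | num R U | num R | num U | id S Q; U -> num num | id num; R -> op | num; Q -> id id | op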